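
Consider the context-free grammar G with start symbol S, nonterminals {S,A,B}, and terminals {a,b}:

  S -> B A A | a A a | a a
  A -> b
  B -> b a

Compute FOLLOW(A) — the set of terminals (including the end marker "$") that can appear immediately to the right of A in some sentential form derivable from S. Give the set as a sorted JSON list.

FIRST sets, iterate to fixpoint:
iter 1:
  A via A→b: +{b}
  B via B→b a: +{b}
  S via S→B A A: +{b}
  S via S→a A a: +{a}
  S: {a,b}  A: {b}  B: {b}
iter 2: (no change)
  S: {a,b}  A: {b}  B: {b}

Compute FOLLOW by fixpoint:
initialize: $ ∈ FOLLOW(S)
[1]
  S→B A A: FOLLOW(B) ⊇ FIRST(A) = {b}; new: +{b}
  S→B A A: FOLLOW(A) ⊇ FIRST(A) = {b}; new: +{b}
  S→B A A: FOLLOW(A) ⊇ FOLLOW(S) ⊇ {$}; new: +{$}
  S→a A a: FOLLOW(A) ⊇ FIRST(a) = {a}; new: +{a}
  S: {$}  A: {$,a,b}  B: {b}
[2] (no change)
  S: {$}  A: {$,a,b}  B: {b}

FOLLOW(A) = ["$", "a", "b"]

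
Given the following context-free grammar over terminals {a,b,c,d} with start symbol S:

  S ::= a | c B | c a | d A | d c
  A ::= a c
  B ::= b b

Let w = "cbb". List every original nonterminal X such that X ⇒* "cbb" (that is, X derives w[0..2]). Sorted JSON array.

CNF form of G:
  S -> T1 B | T1 T0 | T3 A | T3 T1 | a
  A -> T0 T1
  B -> T2 T2
  T0 -> a
  T1 -> c
  T2 -> b
  T3 -> d

CYK fill — only the sub-triangle for w[0..2]:
  T[0,0] 'c' = {T1}  orig:{}
  T[1,1] 'b' = {T2}  orig:{}
  T[2,2] 'b' = {T2}  orig:{}
  T[0,1] 'cb' = ∅
  T[1,2] 'bb' = {B}
  T[0,2] 'cbb' = {S}

Original NTs in T[0,2] deriving "cbb": ["S"]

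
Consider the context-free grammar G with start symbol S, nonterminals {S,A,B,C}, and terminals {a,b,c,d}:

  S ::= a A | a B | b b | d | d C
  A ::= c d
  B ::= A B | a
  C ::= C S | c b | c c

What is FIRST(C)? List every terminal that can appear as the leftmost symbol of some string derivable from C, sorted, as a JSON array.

FIRST iteration:
pass 1:
  A via A→c d: +{c}
  B via B→A B: +{c}
  B via B→a: +{a}
  C via C→c b: +{c}
  S via S→a A: +{a}
  S via S→b b: +{b}
  S via S→d: +{d}
  FIRST[S]={a,b,d}  FIRST[A]={c}  FIRST[B]={a,c}  FIRST[C]={c}
pass 2: done
  FIRST[S]={a,b,d}  FIRST[A]={c}  FIRST[B]={a,c}  FIRST[C]={c}

FIRST(C) = ["c"]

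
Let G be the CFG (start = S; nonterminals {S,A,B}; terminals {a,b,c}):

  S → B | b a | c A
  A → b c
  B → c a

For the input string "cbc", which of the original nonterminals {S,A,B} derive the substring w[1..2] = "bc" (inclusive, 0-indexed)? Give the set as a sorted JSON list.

CNF form of G:
  S -> T0 T2 | T1 A | T1 T2
  A -> T0 T1
  B -> T1 T2
  T0 -> b
  T1 -> c
  T2 -> a

CYK fill — only the sub-triangle for w[1..2]:
  T[1,1] 'b' = {T0}  orig:{}
  T[2,2] 'c' = {T1}  orig:{}
  T[1,2] 'bc' = {A}

Original NTs in T[1,2] deriving "bc": ["A"]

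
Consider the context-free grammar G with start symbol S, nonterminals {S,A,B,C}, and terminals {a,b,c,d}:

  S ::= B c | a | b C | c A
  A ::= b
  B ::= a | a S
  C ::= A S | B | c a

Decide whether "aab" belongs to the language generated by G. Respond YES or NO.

CNF form of G:
  S -> B T1 | T1 A | T2 C | a
  A -> b
  B -> T0 S | a
  C -> A S | T0 S | T1 T0 | a
  T0 -> a
  T1 -> c
  T2 -> b

CYK table (by increasing span):
  cell(0,0) a: {B,C,S,T0}  orig:{B,C,S}
  cell(1,1) a: {B,C,S,T0}  orig:{B,C,S}
  cell(2,2) b: {A,T2}  orig:{A}
  cell(0,1) aa: {B,C}
  cell(1,2) ab: ∅
  cell(0,2) aab: ∅

S ∉ T[0,2] ⇒ NO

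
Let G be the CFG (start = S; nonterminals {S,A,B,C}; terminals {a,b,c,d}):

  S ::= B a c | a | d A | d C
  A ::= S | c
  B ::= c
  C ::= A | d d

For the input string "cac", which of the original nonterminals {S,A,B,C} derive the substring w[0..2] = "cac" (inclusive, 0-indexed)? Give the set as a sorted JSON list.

CNF form of G:
  S -> B X5 | T2 A | T2 C | a
  A -> B X3 | T2 A | T2 C | a | c
  B -> c
  C -> B X4 | T2 A | T2 C | T2 T2 | a | c
  T0 -> a
  T1 -> c
  T2 -> d
  X3 -> T0 T1
  X4 -> T0 T1
  X5 -> T0 T1

CYK table (by increasing span) — only the sub-triangle for w[0..2]:
  T[0,0] 'c' = {A,B,C,T1}  orig:{A,B,C}
  T[1,1] 'a' = {A,C,S,T0}  orig:{A,C,S}
  T[2,2] 'c' = {A,B,C,T1}  orig:{A,B,C}
  T[0,1] 'ca' = ∅
  T[1,2] 'ac' = {X3,X4,X5}  orig:{}
  T[0,2] 'cac' = {A,C,S}

Original NTs in T[0,2] deriving "cac": ["A", "C", "S"]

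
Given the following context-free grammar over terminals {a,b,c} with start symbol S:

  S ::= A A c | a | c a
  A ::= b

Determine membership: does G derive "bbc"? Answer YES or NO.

Convert to CNF:
  S -> A X2 | T0 T1 | a
  A -> b
  T0 -> c
  T1 -> a
  X2 -> A T0

CYK fill:
  T[0,0] 'b' = {A}
  T[1,1] 'b' = {A}
  T[2,2] 'c' = {T0}  orig:{}
  T[0,1] 'bb' = ∅
  T[1,2] 'bc' = {X2}  orig:{}
  T[0,2] 'bbc' = {S}

S ∈ T[0,2] ⇒ YES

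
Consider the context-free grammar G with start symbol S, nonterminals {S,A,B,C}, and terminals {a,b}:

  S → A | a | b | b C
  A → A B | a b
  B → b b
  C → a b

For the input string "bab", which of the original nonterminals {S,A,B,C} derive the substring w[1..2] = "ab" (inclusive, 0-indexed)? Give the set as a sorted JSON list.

Convert to CNF:
  S -> A B | T0 T1 | T1 C | a | b
  A -> A B | T0 T1
  B -> T1 T1
  C -> T0 T1
  T0 -> a
  T1 -> b

CYK table (by increasing span) (cells [i..j] with 1 ≤ i ≤ j ≤ 2 only):
  T[1,1] 'a' = {S,T0}  orig:{S}
  T[2,2] 'b' = {S,T1}  orig:{S}
  T[1,2] 'ab' = {A,C,S}

Original NTs in T[1,2] deriving "ab": ["A", "C", "S"]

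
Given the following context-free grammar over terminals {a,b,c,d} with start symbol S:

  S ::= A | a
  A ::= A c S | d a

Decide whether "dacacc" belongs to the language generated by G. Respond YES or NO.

Convert to CNF:
  S -> A X4 | T1 T2 | a
  A -> A X3 | T1 T2
  T0 -> c
  T1 -> d
  T2 -> a
  X3 -> T0 S
  X4 -> T0 S

Fill CYK table bottom-up:
  cell(0,0) d: {T1}  orig:{}
  cell(1,1) a: {S,T2}  orig:{S}
  cell(2,2) c: {T0}  orig:{}
  cell(3,3) a: {S,T2}  orig:{S}
  cell(4,4) c: {T0}  orig:{}
  cell(5,5) c: {T0}  orig:{}
  cell(0,1) da: {A,S}
  cell(1,2) ac: ∅
  cell(2,3) ca: {X3,X4}  orig:{}
  cell(3,4) ac: ∅
  cell(4,5) cc: ∅
  cell(0,2) dac: ∅
  cell(1,3) aca: ∅
  cell(2,4) cac: ∅
  cell(3,5) acc: ∅
  cell(0,3) daca: {A,S}
  cell(1,4) acac: ∅
  cell(2,5) cacc: ∅
  cell(0,4) dacac: ∅
  cell(1,5) acacc: ∅
  cell(0,5) dacacc: ∅

S ∉ T[0,5] ⇒ NO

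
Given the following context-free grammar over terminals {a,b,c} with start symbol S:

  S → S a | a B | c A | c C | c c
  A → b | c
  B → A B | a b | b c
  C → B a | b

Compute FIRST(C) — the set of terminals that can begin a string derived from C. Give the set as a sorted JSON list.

FIRST sets, iterate to fixpoint:
pass 1:
  A via A→b: +{b}
  A via A→c: +{c}
  B via B→A B: +{b,c}
  B via B→a b: +{a}
  C via C→B a: +{a,b,c}
  S via S→a B: +{a}
  S via S→c A: +{c}
  FIRST(S)={a,c}  FIRST(A)={b,c}  FIRST(B)={a,b,c}  FIRST(C)={a,b,c}
pass 2: — fixpoint
  FIRST(S)={a,c}  FIRST(A)={b,c}  FIRST(B)={a,b,c}  FIRST(C)={a,b,c}

FIRST(C) = ["a", "b", "c"]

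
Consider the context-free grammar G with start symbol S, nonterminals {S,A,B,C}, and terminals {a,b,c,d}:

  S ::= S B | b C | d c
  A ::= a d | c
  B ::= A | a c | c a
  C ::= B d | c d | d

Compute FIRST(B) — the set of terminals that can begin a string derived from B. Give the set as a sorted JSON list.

FIRST sets, iterate to fixpoint:
pass 1:
  A via A→a d: +{a}
  A via A→c: +{c}
  B via B→A: +{a,c}
  C via C→B d: +{a,c}
  C via C→d: +{d}
  S via S→b C: +{b}
  S via S→d c: +{d}
  S: {b,d}  A: {a,c}  B: {a,c}  C: {a,c,d}
pass 2: — fixpoint
  S: {b,d}  A: {a,c}  B: {a,c}  C: {a,c,d}

FIRST(B) = ["a", "c"]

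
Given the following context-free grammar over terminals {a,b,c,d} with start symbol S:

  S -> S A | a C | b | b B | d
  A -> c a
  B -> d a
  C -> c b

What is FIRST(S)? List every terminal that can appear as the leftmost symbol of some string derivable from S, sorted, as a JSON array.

FIRST sets, iterate to fixpoint:
[1]
  A via A→c a: +{c}
  B via B→d a: +{d}
  C via C→c b: +{c}
  S via S→a C: +{a}
  S via S→b: +{b}
  S via S→d: +{d}
  FIRST(S)={a,b,d}  FIRST(A)={c}  FIRST(B)={d}  FIRST(C)={c}
[2] (stable)
  FIRST(S)={a,b,d}  FIRST(A)={c}  FIRST(B)={d}  FIRST(C)={c}

FIRST(S) = ["a", "b", "d"]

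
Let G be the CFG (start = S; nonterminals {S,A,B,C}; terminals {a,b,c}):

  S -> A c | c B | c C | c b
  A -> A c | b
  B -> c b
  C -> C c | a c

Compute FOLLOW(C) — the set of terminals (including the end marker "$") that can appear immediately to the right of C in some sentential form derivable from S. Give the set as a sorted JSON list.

FIRST sets, iterate to fixpoint:
round 1:
  A via A→b: +{b}
  B via B→c b: +{c}
  C via C→a c: +{a}
  S via S→A c: +{b}
  S via S→c B: +{c}
  FIRST[S]={b,c}  FIRST[A]={b}  FIRST[B]={c}  FIRST[C]={a}
round 2: (no change)
  FIRST[S]={b,c}  FIRST[A]={b}  FIRST[B]={c}  FIRST[C]={a}

Compute FOLLOW by fixpoint:
seed FOLLOW(S) with $
round 1:
  A→A c: FOLLOW(A) ⊇ FIRST(c) = {c}; new: +{c}
  C→C c: FOLLOW(C) ⊇ FIRST(c) = {c}; new: +{c}
  S→c B: FOLLOW(B) ⊇ FOLLOW(S) ⊇ {$}; new: +{$}
  S→c C: FOLLOW(C) ⊇ FOLLOW(S) ⊇ {$}; new: +{$}
  FOLLOW(S)={$}  FOLLOW(A)={c}  FOLLOW(B)={$}  FOLLOW(C)={$,c}
round 2: — fixpoint
  FOLLOW(S)={$}  FOLLOW(A)={c}  FOLLOW(B)={$}  FOLLOW(C)={$,c}

FOLLOW(C) = ["$", "c"]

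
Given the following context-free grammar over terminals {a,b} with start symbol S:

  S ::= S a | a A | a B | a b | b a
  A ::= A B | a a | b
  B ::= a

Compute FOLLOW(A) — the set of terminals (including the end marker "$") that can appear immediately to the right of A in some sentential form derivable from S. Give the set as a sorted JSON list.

Compute FIRST by fixpoint:
iter 1:
  A via A→a a: +{a}
  A via A→b: +{b}
  B via B→a: +{a}
  S via S→a A: +{a}
  S via S→b a: +{b}
  FIRST[S]={a,b}  FIRST[A]={a,b}  FIRST[B]={a}
iter 2: (no change)
  FIRST[S]={a,b}  FIRST[A]={a,b}  FIRST[B]={a}

FOLLOW sets:
FOLLOW(S) := {$}
pass 1:
  A→A B: FOLLOW(A) ⊇ FIRST(B) = {a}; new: +{a}
  A→A B: FOLLOW(B) ⊇ FOLLOW(A) ⊇ {a}; new: +{a}
  S→S a: FOLLOW(S) ⊇ FIRST(a) = {a}; new: +{a}
  S→a A: FOLLOW(A) ⊇ FOLLOW(S) ⊇ {$,a}; new: +{$}
  S→a B: FOLLOW(B) ⊇ FOLLOW(S) ⊇ {$,a}; new: +{$}
  FOLLOW[S]={$,a}  FOLLOW[A]={$,a}  FOLLOW[B]={$,a}
pass 2: done
  FOLLOW[S]={$,a}  FOLLOW[A]={$,a}  FOLLOW[B]={$,a}

FOLLOW(A) = ["$", "a"]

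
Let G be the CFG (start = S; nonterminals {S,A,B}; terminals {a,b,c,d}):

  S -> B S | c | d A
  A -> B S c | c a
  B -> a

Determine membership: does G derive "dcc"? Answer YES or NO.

CNF form of G:
  S -> B S | T2 A | c
  A -> B X3 | T0 T1
  B -> a
  T0 -> c
  T1 -> a
  T2 -> d
  X3 -> S T0

Fill CYK table bottom-up:
  [0..0]={T2}  "d"  orig:{}
  [1..1]={S,T0}  "c"  orig:{S}
  [2..2]={S,T0}  "c"  orig:{S}
  [0..1]=∅  "dc"
  [1..2]={X3}  "cc"  orig:{}
  [0..2]=∅  "dcc"

S ∉ T[0,2] ⇒ NO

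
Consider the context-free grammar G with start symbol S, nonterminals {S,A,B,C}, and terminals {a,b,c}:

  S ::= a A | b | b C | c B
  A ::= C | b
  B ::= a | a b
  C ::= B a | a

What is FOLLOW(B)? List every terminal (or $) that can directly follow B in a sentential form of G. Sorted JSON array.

FIRST iteration:
pass 1:
  A via A→b: +{b}
  B via B→a: +{a}
  C via C→B a: +{a}
  S via S→a A: +{a}
  S via S→b: +{b}
  S via S→c B: +{c}
  S: {a,b,c}  A: {b}  B: {a}  C: {a}
pass 2:
  A via A→C: +{a}
  S: {a,b,c}  A: {a,b}  B: {a}  C: {a}
pass 3: (stable)
  S: {a,b,c}  A: {a,b}  B: {a}  C: {a}

FOLLOW iteration:
initialize: $ ∈ FOLLOW(S)
pass 1:
  C→B a: FOLLOW(B) ⊇ FIRST(a) = {a}; new: +{a}
  S→a A: FOLLOW(A) ⊇ FOLLOW(S) ⊇ {$}; new: +{$}
  S→b C: FOLLOW(C) ⊇ FOLLOW(S) ⊇ {$}; new: +{$}
  S→c B: FOLLOW(B) ⊇ FOLLOW(S) ⊇ {$}; new: +{$}
  FOLLOW[S]={$}  FOLLOW[A]={$}  FOLLOW[B]={$,a}  FOLLOW[C]={$}
pass 2: (stable)
  FOLLOW[S]={$}  FOLLOW[A]={$}  FOLLOW[B]={$,a}  FOLLOW[C]={$}

FOLLOW(B) = ["$", "a"]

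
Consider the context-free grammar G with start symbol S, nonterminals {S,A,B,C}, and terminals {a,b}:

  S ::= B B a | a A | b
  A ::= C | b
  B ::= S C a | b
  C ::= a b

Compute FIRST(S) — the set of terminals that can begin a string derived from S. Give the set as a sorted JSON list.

Compute FIRST by fixpoint:
round 1:
  A via A→b: +{b}
  B via B→b: +{b}
  C via C→a b: +{a}
  S via S→B B a: +{b}
  S via S→a A: +{a}
  FIRST[S]={a,b}  FIRST[A]={b}  FIRST[B]={b}  FIRST[C]={a}
round 2:
  A via A→C: +{a}
  B via B→S C a: +{a}
  FIRST[S]={a,b}  FIRST[A]={a,b}  FIRST[B]={a,b}  FIRST[C]={a}
round 3: done
  FIRST[S]={a,b}  FIRST[A]={a,b}  FIRST[B]={a,b}  FIRST[C]={a}

FIRST(S) = ["a", "b"]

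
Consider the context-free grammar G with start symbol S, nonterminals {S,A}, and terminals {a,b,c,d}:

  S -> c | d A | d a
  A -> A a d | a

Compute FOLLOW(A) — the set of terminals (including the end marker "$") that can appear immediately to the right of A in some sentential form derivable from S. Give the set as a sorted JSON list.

FIRST sets, iterate to fixpoint:
[1]
  A via A→a: +{a}
  S via S→c: +{c}
  S via S→d A: +{d}
  FIRST[S]={c,d}  FIRST[A]={a}
[2] (no change)
  FIRST[S]={c,d}  FIRST[A]={a}

Compute FOLLOW by fixpoint:
seed FOLLOW(S) with $
[1]
  A→A a d: FOLLOW(A) ⊇ FIRST(a) = {a}; new: +{a}
  S→d A: FOLLOW(A) ⊇ FOLLOW(S) ⊇ {$}; new: +{$}
  S: {$}  A: {$,a}
[2] (no change)
  S: {$}  A: {$,a}

FOLLOW(A) = ["$", "a"]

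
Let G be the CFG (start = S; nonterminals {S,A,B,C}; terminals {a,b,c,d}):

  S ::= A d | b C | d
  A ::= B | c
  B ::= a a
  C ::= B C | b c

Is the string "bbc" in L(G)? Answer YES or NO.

Convert to CNF:
  S -> A T3 | T1 C | d
  A -> T0 T0 | c
  B -> T0 T0
  C -> B C | T1 T2
  T0 -> a
  T1 -> b
  T2 -> c
  T3 -> d

CYK table (by increasing span):
  cell(0,0) b: {T1}  orig:{}
  cell(1,1) b: {T1}  orig:{}
  cell(2,2) c: {A,T2}  orig:{A}
  cell(0,1) bb: ∅
  cell(1,2) bc: {C}
  cell(0,2) bbc: {S}

S ∈ T[0,2] ⇒ YES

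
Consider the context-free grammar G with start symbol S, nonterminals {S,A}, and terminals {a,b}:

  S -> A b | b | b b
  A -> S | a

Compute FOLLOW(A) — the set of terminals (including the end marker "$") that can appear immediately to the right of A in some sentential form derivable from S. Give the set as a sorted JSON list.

Compute FIRST by fixpoint:
pass 1:
  A via A→a: +{a}
  S via S→A b: +{a}
  S via S→b: +{b}
  FIRST[S]={a,b}  FIRST[A]={a}
pass 2:
  A via A→S: +{b}
  FIRST[S]={a,b}  FIRST[A]={a,b}
pass 3: — fixpoint
  FIRST[S]={a,b}  FIRST[A]={a,b}

Compute FOLLOW by fixpoint:
initialize: $ ∈ FOLLOW(S)
round 1:
  S→A b: FOLLOW(A) ⊇ FIRST(b) = {b}; new: +{b}
  FOLLOW[S]={$}  FOLLOW[A]={b}
round 2:
  A→S: FOLLOW(S) ⊇ FOLLOW(A) ⊇ {b}; new: +{b}
  FOLLOW[S]={$,b}  FOLLOW[A]={b}
round 3: (stable)
  FOLLOW[S]={$,b}  FOLLOW[A]={b}

FOLLOW(A) = ["b"]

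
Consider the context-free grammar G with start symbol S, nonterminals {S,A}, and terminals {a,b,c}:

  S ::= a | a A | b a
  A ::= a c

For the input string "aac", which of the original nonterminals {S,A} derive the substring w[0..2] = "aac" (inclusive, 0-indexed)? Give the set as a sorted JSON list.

CNF form of G:
  S -> T0 A | T2 T0 | a
  A -> T0 T1
  T0 -> a
  T1 -> c
  T2 -> b

Fill CYK table bottom-up — only the sub-triangle for w[0..2]:
  cell(0,0) a: {S,T0}  orig:{S}
  cell(1,1) a: {S,T0}  orig:{S}
  cell(2,2) c: {T1}  orig:{}
  cell(0,1) aa: ∅
  cell(1,2) ac: {A}
  cell(0,2) aac: {S}

Original NTs in T[0,2] deriving "aac": ["S"]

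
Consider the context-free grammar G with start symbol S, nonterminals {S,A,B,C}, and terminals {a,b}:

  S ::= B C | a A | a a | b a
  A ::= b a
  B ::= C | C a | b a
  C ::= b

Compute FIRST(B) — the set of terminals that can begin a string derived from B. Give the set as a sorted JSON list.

FIRST sets, iterate to fixpoint:
round 1:
  A via A→b a: +{b}
  B via B→b a: +{b}
  C via C→b: +{b}
  S via S→B C: +{b}
  S via S→a A: +{a}
  S: {a,b}  A: {b}  B: {b}  C: {b}
round 2: — fixpoint
  S: {a,b}  A: {b}  B: {b}  C: {b}

FIRST(B) = ["b"]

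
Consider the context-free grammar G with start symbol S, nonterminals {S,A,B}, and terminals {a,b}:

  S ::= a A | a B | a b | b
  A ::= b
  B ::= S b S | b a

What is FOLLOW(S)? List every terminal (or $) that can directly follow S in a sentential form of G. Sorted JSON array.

FIRST iteration:
pass 1:
  A via A→b: +{b}
  B via B→b a: +{b}
  S via S→a A: +{a}
  S via S→b: +{b}
  S: {a,b}  A: {b}  B: {b}
pass 2:
  B via B→S b S: +{a}
  S: {a,b}  A: {b}  B: {a,b}
pass 3: done
  S: {a,b}  A: {b}  B: {a,b}

FOLLOW sets:
initialize: $ ∈ FOLLOW(S)
pass 1:
  B→S b S: FOLLOW(S) ⊇ FIRST(b) = {b}; new: +{b}
  S→a A: FOLLOW(A) ⊇ FOLLOW(S) ⊇ {$,b}; new: +{$,b}
  S→a B: FOLLOW(B) ⊇ FOLLOW(S) ⊇ {$,b}; new: +{$,b}
  FOLLOW[S]={$,b}  FOLLOW[A]={$,b}  FOLLOW[B]={$,b}
pass 2: — fixpoint
  FOLLOW[S]={$,b}  FOLLOW[A]={$,b}  FOLLOW[B]={$,b}

FOLLOW(S) = ["$", "b"]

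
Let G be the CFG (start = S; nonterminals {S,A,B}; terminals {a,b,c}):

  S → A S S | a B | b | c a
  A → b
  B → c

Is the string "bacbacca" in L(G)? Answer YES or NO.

CNF form of G:
  S -> A X2 | T0 B | T1 T0 | b
  A -> b
  B -> c
  T0 -> a
  T1 -> c
  X2 -> S S

Fill CYK table bottom-up:
  T[0,0] 'b' = {A,S}
  T[1,1] 'a' = {T0}  orig:{}
  T[2,2] 'c' = {B,T1}  orig:{B}
  T[3,3] 'b' = {A,S}
  T[4,4] 'a' = {T0}  orig:{}
  T[5,5] 'c' = {B,T1}  orig:{B}
  T[6,6] 'c' = {B,T1}  orig:{B}
  T[7,7] 'a' = {T0}  orig:{}
  T[0,1] 'ba' = ∅
  T[1,2] 'ac' = {S}
  T[2,3] 'cb' = ∅
  T[3,4] 'ba' = ∅
  T[4,5] 'ac' = {S}
  T[5,6] 'cc' = ∅
  T[6,7] 'ca' = {S}
  T[0,2] 'bac' = {X2}  orig:{}
  T[1,3] 'acb' = {X2}  orig:{}
  T[2,4] 'cba' = ∅
  T[3,5] 'bac' = {X2}  orig:{}
  T[4,6] 'acc' = ∅
  T[5,7] 'cca' = ∅
  T[0,3] 'bacb' = {S}
  T[1,4] 'acba' = ∅
  T[2,5] 'cbac' = ∅
  T[3,6] 'bacc' = ∅
  T[4,7] 'acca' = {X2}  orig:{}
  T[0,4] 'bacba' = ∅
  T[1,5] 'acbac' = ∅
  T[2,6] 'cbacc' = ∅
  T[3,7] 'bacca' = {S}
  T[0,5] 'bacbac' = {X2}  orig:{}
  T[1,6] 'acbacc' = ∅
  T[2,7] 'cbacca' = ∅
  T[0,6] 'bacbacc' = ∅
  T[1,7] 'acbacca' = {X2}  orig:{}
  T[0,7] 'bacbacca' = {S}

S ∈ T[0,7] ⇒ YES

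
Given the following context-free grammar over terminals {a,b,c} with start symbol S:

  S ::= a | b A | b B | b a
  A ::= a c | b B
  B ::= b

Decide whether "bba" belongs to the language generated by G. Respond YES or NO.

CNF form of G:
  S -> T2 A | T2 B | T2 T0 | a
  A -> T0 T1 | T2 B
  B -> b
  T0 -> a
  T1 -> c
  T2 -> b

CYK table (by increasing span):
  cell(0,0) b: {B,T2}  orig:{B}
  cell(1,1) b: {B,T2}  orig:{B}
  cell(2,2) a: {S,T0}  orig:{S}
  cell(0,1) bb: {A,S}
  cell(1,2) ba: {S}
  cell(0,2) bba: ∅

S ∉ T[0,2] ⇒ NO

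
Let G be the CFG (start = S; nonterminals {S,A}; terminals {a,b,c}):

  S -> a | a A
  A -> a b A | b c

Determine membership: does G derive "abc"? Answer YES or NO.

Convert to CNF:
  S -> T0 A | a
  A -> T0 X3 | T1 T2
  T0 -> a
  T1 -> b
  T2 -> c
  X3 -> T1 A

CYK fill:
  cell(0,0) a: {S,T0}  orig:{S}
  cell(1,1) b: {T1}  orig:{}
  cell(2,2) c: {T2}  orig:{}
  cell(0,1) ab: ∅
  cell(1,2) bc: {A}
  cell(0,2) abc: {S}

S ∈ T[0,2] ⇒ YES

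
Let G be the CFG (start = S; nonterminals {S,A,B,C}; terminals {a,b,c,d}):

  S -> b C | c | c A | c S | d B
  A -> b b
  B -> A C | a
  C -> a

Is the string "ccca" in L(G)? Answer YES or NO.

Convert to CNF:
  S -> T0 C | T1 A | T1 S | T2 B | c
  A -> T0 T0
  B -> A C | a
  C -> a
  T0 -> b
  T1 -> c
  T2 -> d

Fill CYK table bottom-up:
  T[0,0] 'c' = {S,T1}  orig:{S}
  T[1,1] 'c' = {S,T1}  orig:{S}
  T[2,2] 'c' = {S,T1}  orig:{S}
  T[3,3] 'a' = {B,C}
  T[0,1] 'cc' = {S}
  T[1,2] 'cc' = {S}
  T[2,3] 'ca' = ∅
  T[0,2] 'ccc' = {S}
  T[1,3] 'cca' = ∅
  T[0,3] 'ccca' = ∅

S ∉ T[0,3] ⇒ NO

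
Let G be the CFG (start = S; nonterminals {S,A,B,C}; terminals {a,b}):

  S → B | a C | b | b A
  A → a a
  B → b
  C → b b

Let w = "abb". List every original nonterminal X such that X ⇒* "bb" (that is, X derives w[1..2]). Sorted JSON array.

Convert to CNF:
  S -> T0 C | T1 A | b
  A -> T0 T0
  B -> b
  C -> T1 T1
  T0 -> a
  T1 -> b

CYK table (by increasing span), restricted to cells inside w[1..2]:
  cell(1,1) b: {B,S,T1}  orig:{B,S}
  cell(2,2) b: {B,S,T1}  orig:{B,S}
  cell(1,2) bb: {C}

Original NTs in T[1,2] deriving "bb": ["C"]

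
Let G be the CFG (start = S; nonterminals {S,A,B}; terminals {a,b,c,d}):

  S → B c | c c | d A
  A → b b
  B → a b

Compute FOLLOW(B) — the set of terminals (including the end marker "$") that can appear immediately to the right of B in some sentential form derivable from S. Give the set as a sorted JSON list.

FIRST sets, iterate to fixpoint:
iter 1:
  A via A→b b: +{b}
  B via B→a b: +{a}
  S via S→B c: +{a}
  S via S→c c: +{c}
  S via S→d A: +{d}
  FIRST(S)={a,c,d}  FIRST(A)={b}  FIRST(B)={a}
iter 2: (stable)
  FIRST(S)={a,c,d}  FIRST(A)={b}  FIRST(B)={a}

FOLLOW sets:
FOLLOW(S) := {$}
round 1:
  S→B c: FOLLOW(B) ⊇ FIRST(c) = {c}; new: +{c}
  S→d A: FOLLOW(A) ⊇ FOLLOW(S) ⊇ {$}; new: +{$}
  S: {$}  A: {$}  B: {c}
round 2: — fixpoint
  S: {$}  A: {$}  B: {c}

FOLLOW(B) = ["c"]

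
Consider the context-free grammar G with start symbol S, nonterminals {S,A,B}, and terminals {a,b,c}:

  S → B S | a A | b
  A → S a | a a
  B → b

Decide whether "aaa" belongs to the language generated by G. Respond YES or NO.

Convert to CNF:
  S -> B S | T0 A | b
  A -> S T0 | T0 T0
  B -> b
  T0 -> a

CYK table (by increasing span):
  T[0,0] 'a' = {T0}  orig:{}
  T[1,1] 'a' = {T0}  orig:{}
  T[2,2] 'a' = {T0}  orig:{}
  T[0,1] 'aa' = {A}
  T[1,2] 'aa' = {A}
  T[0,2] 'aaa' = {S}

S ∈ T[0,2] ⇒ YES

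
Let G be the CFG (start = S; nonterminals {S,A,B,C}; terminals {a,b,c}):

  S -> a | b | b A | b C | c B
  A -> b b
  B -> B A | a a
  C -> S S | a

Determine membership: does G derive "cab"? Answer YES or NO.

CNF form of G:
  S -> T0 A | T0 C | T2 B | a | b
  A -> T0 T0
  B -> B A | T1 T1
  C -> S S | a
  T0 -> b
  T1 -> a
  T2 -> c

Fill CYK table bottom-up:
  cell(0,0) c: {T2}  orig:{}
  cell(1,1) a: {C,S,T1}  orig:{C,S}
  cell(2,2) b: {S,T0}  orig:{S}
  cell(0,1) ca: ∅
  cell(1,2) ab: {C}
  cell(0,2) cab: ∅

S ∉ T[0,2] ⇒ NO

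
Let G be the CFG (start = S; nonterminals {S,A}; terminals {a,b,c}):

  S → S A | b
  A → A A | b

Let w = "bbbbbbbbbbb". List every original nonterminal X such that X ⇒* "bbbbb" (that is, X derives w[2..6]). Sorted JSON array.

Convert to CNF:
  S -> S A | b
  A -> A A | b

CYK table (by increasing span) — only the sub-triangle for w[2..6]:
  [2..2]={A,S}  "b"
  [3..3]={A,S}  "b"
  [4..4]={A,S}  "b"
  [5..5]={A,S}  "b"
  [6..6]={A,S}  "b"
  [2..3]={A,S}  "bb"
  [3..4]={A,S}  "bb"
  [4..5]={A,S}  "bb"
  [5..6]={A,S}  "bb"
  [2..4]={A,S}  "bbb"
  [3..5]={A,S}  "bbb"
  [4..6]={A,S}  "bbb"
  [2..5]={A,S}  "bbbb"
  [3..6]={A,S}  "bbbb"
  [2..6]={A,S}  "bbbbb"

Original NTs in T[2,6] deriving "bbbbb": ["A", "S"]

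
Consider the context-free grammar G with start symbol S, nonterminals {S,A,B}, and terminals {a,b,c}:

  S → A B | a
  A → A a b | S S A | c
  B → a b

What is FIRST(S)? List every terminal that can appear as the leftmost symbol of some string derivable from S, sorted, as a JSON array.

FIRST iteration:
iter 1:
  A via A→c: +{c}
  B via B→a b: +{a}
  S via S→A B: +{c}
  S via S→a: +{a}
  FIRST(S)={a,c}  FIRST(A)={c}  FIRST(B)={a}
iter 2:
  A via A→S S A: +{a}
  FIRST(S)={a,c}  FIRST(A)={a,c}  FIRST(B)={a}
iter 3: (no change)
  FIRST(S)={a,c}  FIRST(A)={a,c}  FIRST(B)={a}

FIRST(S) = ["a", "c"]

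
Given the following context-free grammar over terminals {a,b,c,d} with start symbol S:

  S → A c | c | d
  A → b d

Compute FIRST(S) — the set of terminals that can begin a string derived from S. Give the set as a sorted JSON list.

FIRST iteration:
iter 1:
  A via A→b d: +{b}
  S via S→A c: +{b}
  S via S→c: +{c}
  S via S→d: +{d}
  FIRST(S)={b,c,d}  FIRST(A)={b}
iter 2: (no change)
  FIRST(S)={b,c,d}  FIRST(A)={b}

FIRST(S) = ["b", "c", "d"]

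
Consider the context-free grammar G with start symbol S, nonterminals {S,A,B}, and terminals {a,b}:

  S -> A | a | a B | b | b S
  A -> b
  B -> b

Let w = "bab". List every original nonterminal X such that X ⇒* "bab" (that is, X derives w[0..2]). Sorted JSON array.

Convert to CNF:
  S -> T0 B | T1 S | a | b
  A -> b
  B -> b
  T0 -> a
  T1 -> b

CYK table (by increasing span) (cells [i..j] with 0 ≤ i ≤ j ≤ 2 only):
  cell(0,0) b: {A,B,S,T1}  orig:{A,B,S}
  cell(1,1) a: {S,T0}  orig:{S}
  cell(2,2) b: {A,B,S,T1}  orig:{A,B,S}
  cell(0,1) ba: {S}
  cell(1,2) ab: {S}
  cell(0,2) bab: {S}

Original NTs in T[0,2] deriving "bab": ["S"]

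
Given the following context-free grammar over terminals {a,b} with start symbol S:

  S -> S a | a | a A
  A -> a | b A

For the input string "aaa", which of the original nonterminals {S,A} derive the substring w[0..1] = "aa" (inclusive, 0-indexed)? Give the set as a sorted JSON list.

Convert to CNF:
  S -> S T1 | T1 A | a
  A -> T0 A | a
  T0 -> b
  T1 -> a

CYK table (by increasing span), restricted to cells inside w[0..1]:
  T[0,0] 'a' = {A,S,T1}  orig:{A,S}
  T[1,1] 'a' = {A,S,T1}  orig:{A,S}
  T[0,1] 'aa' = {S}

Original NTs in T[0,1] deriving "aa": ["S"]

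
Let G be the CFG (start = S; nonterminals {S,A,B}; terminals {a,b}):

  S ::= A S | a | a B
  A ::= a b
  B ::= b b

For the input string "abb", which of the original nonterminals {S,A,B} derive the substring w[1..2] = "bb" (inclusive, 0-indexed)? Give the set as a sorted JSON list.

Convert to CNF:
  S -> A S | T0 B | a
  A -> T0 T1
  B -> T1 T1
  T0 -> a
  T1 -> b

CYK table (by increasing span) — only the sub-triangle for w[1..2]:
  cell(1,1) b: {T1}  orig:{}
  cell(2,2) b: {T1}  orig:{}
  cell(1,2) bb: {B}

Original NTs in T[1,2] deriving "bb": ["B"]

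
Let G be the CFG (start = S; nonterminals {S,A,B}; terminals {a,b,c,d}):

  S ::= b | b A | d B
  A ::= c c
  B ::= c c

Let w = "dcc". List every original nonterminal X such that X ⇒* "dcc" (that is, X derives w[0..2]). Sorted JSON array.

Convert to CNF:
  S -> T1 A | T2 B | b
  A -> T0 T0
  B -> T0 T0
  T0 -> c
  T1 -> b
  T2 -> d

CYK table (by increasing span) (cells [i..j] with 0 ≤ i ≤ j ≤ 2 only):
  cell(0,0) d: {T2}  orig:{}
  cell(1,1) c: {T0}  orig:{}
  cell(2,2) c: {T0}  orig:{}
  cell(0,1) dc: ∅
  cell(1,2) cc: {A,B}
  cell(0,2) dcc: {S}

Original NTs in T[0,2] deriving "dcc": ["S"]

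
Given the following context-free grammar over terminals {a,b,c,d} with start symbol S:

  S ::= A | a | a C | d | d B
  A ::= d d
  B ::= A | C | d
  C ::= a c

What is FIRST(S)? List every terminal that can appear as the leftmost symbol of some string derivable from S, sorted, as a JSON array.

Compute FIRST by fixpoint:
[1]
  A via A→d d: +{d}
  B via B→A: +{d}
  C via C→a c: +{a}
  S via S→A: +{d}
  S via S→a: +{a}
  FIRST[S]={a,d}  FIRST[A]={d}  FIRST[B]={d}  FIRST[C]={a}
[2]
  B via B→C: +{a}
  FIRST[S]={a,d}  FIRST[A]={d}  FIRST[B]={a,d}  FIRST[C]={a}
[3] (stable)
  FIRST[S]={a,d}  FIRST[A]={d}  FIRST[B]={a,d}  FIRST[C]={a}

FIRST(S) = ["a", "d"]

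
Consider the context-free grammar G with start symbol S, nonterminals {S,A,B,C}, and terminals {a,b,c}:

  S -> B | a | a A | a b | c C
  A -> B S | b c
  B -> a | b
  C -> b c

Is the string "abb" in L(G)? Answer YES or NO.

Convert to CNF:
  S -> T1 C | T2 A | T2 T0 | a | b
  A -> B S | T0 T1
  B -> a | b
  C -> T0 T1
  T0 -> b
  T1 -> c
  T2 -> a

CYK table (by increasing span):
  cell(0,0) a: {B,S,T2}  orig:{B,S}
  cell(1,1) b: {B,S,T0}  orig:{B,S}
  cell(2,2) b: {B,S,T0}  orig:{B,S}
  cell(0,1) ab: {A,S}
  cell(1,2) bb: {A}
  cell(0,2) abb: {S}

S ∈ T[0,2] ⇒ YES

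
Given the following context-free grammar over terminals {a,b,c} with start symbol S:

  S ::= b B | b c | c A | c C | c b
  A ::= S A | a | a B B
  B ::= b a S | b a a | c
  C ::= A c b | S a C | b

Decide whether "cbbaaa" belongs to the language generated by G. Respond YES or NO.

Convert to CNF:
  S -> T1 B | T1 T2 | T2 A | T2 C | T2 T1
  A -> S A | T0 X3 | a
  B -> T1 X4 | T1 X5 | c
  C -> A X6 | S X7 | b
  T0 -> a
  T1 -> b
  T2 -> c
  X3 -> B B
  X4 -> T0 S
  X5 -> T0 T0
  X6 -> T2 T1
  X7 -> T0 C

CYK table (by increasing span):
  cell(0,0) c: {B,T2}  orig:{B}
  cell(1,1) b: {C,T1}  orig:{C}
  cell(2,2) b: {C,T1}  orig:{C}
  cell(3,3) a: {A,T0}  orig:{A}
  cell(4,4) a: {A,T0}  orig:{A}
  cell(5,5) a: {A,T0}  orig:{A}
  cell(0,1) cb: {S,X6}  orig:{S}
  cell(1,2) bb: ∅
  cell(2,3) ba: ∅
  cell(3,4) aa: {X5}  orig:{}
  cell(4,5) aa: {X5}  orig:{}
  cell(0,2) cbb: ∅
  cell(1,3) bba: ∅
  cell(2,4) baa: {B}
  cell(3,5) aaa: ∅
  cell(0,3) cbba: ∅
  cell(1,4) bbaa: {S}
  cell(2,5) baaa: ∅
  cell(0,4) cbbaa: ∅
  cell(1,5) bbaaa: {A}
  cell(0,5) cbbaaa: {S}

S ∈ T[0,5] ⇒ YES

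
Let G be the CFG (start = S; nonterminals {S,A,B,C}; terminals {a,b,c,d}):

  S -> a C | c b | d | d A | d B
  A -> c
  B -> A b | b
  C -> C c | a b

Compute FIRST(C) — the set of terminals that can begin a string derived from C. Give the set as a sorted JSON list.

FIRST sets, iterate to fixpoint:
iter 1:
  A via A→c: +{c}
  B via B→A b: +{c}
  B via B→b: +{b}
  C via C→a b: +{a}
  S via S→a C: +{a}
  S via S→c b: +{c}
  S via S→d: +{d}
  S: {a,c,d}  A: {c}  B: {b,c}  C: {a}
iter 2: (stable)
  S: {a,c,d}  A: {c}  B: {b,c}  C: {a}

FIRST(C) = ["a"]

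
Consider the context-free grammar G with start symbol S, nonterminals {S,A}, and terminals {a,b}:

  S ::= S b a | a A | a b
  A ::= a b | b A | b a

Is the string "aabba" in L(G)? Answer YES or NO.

Convert to CNF:
  S -> S X2 | T0 A | T0 T1
  A -> T0 T1 | T1 A | T1 T0
  T0 -> a
  T1 -> b
  X2 -> T1 T0

Fill CYK table bottom-up:
  T[0,0] 'a' = {T0}  orig:{}
  T[1,1] 'a' = {T0}  orig:{}
  T[2,2] 'b' = {T1}  orig:{}
  T[3,3] 'b' = {T1}  orig:{}
  T[4,4] 'a' = {T0}  orig:{}
  T[0,1] 'aa' = ∅
  T[1,2] 'ab' = {A,S}
  T[2,3] 'bb' = ∅
  T[3,4] 'ba' = {A,X2}  orig:{A}
  T[0,2] 'aab' = {S}
  T[1,3] 'abb' = ∅
  T[2,4] 'bba' = {A}
  T[0,3] 'aabb' = ∅
  T[1,4] 'abba' = {S}
  T[0,4] 'aabba' = {S}

S ∈ T[0,4] ⇒ YES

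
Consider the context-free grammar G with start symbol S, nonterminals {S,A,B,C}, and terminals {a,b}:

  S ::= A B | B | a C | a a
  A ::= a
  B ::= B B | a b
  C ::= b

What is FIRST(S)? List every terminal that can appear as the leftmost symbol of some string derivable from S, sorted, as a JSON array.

FIRST iteration:
pass 1:
  A via A→a: +{a}
  B via B→a b: +{a}
  C via C→b: +{b}
  S via S→A B: +{a}
  S: {a}  A: {a}  B: {a}  C: {b}
pass 2: — fixpoint
  S: {a}  A: {a}  B: {a}  C: {b}

FIRST(S) = ["a"]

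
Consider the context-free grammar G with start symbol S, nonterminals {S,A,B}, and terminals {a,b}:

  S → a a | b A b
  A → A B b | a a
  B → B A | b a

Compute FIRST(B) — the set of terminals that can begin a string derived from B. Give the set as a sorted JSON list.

FIRST sets, iterate to fixpoint:
[1]
  A via A→a a: +{a}
  B via B→b a: +{b}
  S via S→a a: +{a}
  S via S→b A b: +{b}
  FIRST[S]={a,b}  FIRST[A]={a}  FIRST[B]={b}
[2] done
  FIRST[S]={a,b}  FIRST[A]={a}  FIRST[B]={b}

FIRST(B) = ["b"]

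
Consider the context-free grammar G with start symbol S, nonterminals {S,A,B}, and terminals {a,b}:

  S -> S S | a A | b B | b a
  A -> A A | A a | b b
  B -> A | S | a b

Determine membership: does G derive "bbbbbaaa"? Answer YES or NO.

CNF form of G:
  S -> S S | T0 A | T1 B | T1 T0
  A -> A A | A T0 | T1 T1
  B -> A A | A T0 | S S | T0 A | T0 T1 | T1 B | T1 T0 | T1 T1
  T0 -> a
  T1 -> b

CYK table (by increasing span):
  [0..0]={T1}  "b"  orig:{}
  [1..1]={T1}  "b"  orig:{}
  [2..2]={T1}  "b"  orig:{}
  [3..3]={T1}  "b"  orig:{}
  [4..4]={T1}  "b"  orig:{}
  [5..5]={T0}  "a"  orig:{}
  [6..6]={T0}  "a"  orig:{}
  [7..7]={T0}  "a"  orig:{}
  [0..1]={A,B}  "bb"
  [1..2]={A,B}  "bb"
  [2..3]={A,B}  "bb"
  [3..4]={A,B}  "bb"
  [4..5]={B,S}  "ba"
  [5..6]=∅  "aa"
  [6..7]=∅  "aa"
  [0..2]={B,S}  "bbb"
  [1..3]={B,S}  "bbb"
  [2..4]={B,S}  "bbb"
  [3..5]={A,B,S}  "bba"
  [4..6]=∅  "baa"
  [5..7]=∅  "aaa"
  [0..3]={A,B,S}  "bbbb"
  [1..4]={A,B,S}  "bbbb"
  [2..5]={B,S}  "bbba"
  [3..6]={A,B}  "bbaa"
  [4..7]=∅  "baaa"
  [0..4]={B,S}  "bbbbb"
  [1..5]={A,B,S}  "bbbba"
  [2..6]={B,S}  "bbbaa"
  [3..7]={A,B}  "bbaaa"
  [0..5]={B,S}  "bbbbba"
  [1..6]={A,B,S}  "bbbbaa"
  [2..7]={B,S}  "bbbaaa"
  [0..6]={B,S}  "bbbbbaa"
  [1..7]={A,B,S}  "bbbbaaa"
  [0..7]={B,S}  "bbbbbaaa"

S ∈ T[0,7] ⇒ YES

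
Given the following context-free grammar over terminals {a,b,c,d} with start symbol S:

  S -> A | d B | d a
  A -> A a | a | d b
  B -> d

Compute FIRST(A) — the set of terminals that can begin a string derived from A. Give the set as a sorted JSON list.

Compute FIRST by fixpoint:
[1]
  A via A→a: +{a}
  A via A→d b: +{d}
  B via B→d: +{d}
  S via S→A: +{a,d}
  FIRST[S]={a,d}  FIRST[A]={a,d}  FIRST[B]={d}
[2] — fixpoint
  FIRST[S]={a,d}  FIRST[A]={a,d}  FIRST[B]={d}

FIRST(A) = ["a", "d"]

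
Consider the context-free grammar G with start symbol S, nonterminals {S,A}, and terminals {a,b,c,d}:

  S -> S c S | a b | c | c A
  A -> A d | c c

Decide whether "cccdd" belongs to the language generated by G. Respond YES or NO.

CNF form of G:
  S -> S X4 | T1 A | T2 T3 | c
  A -> A T0 | T1 T1
  T0 -> d
  T1 -> c
  T2 -> a
  T3 -> b
  X4 -> T1 S

Fill CYK table bottom-up:
  T[0,0] 'c' = {S,T1}  orig:{S}
  T[1,1] 'c' = {S,T1}  orig:{S}
  T[2,2] 'c' = {S,T1}  orig:{S}
  T[3,3] 'd' = {T0}  orig:{}
  T[4,4] 'd' = {T0}  orig:{}
  T[0,1] 'cc' = {A,X4}  orig:{A}
  T[1,2] 'cc' = {A,X4}  orig:{A}
  T[2,3] 'cd' = ∅
  T[3,4] 'dd' = ∅
  T[0,2] 'ccc' = {S}
  T[1,3] 'ccd' = {A}
  T[2,4] 'cdd' = ∅
  T[0,3] 'cccd' = {S}
  T[1,4] 'ccdd' = {A}
  T[0,4] 'cccdd' = {S}

S ∈ T[0,4] ⇒ YES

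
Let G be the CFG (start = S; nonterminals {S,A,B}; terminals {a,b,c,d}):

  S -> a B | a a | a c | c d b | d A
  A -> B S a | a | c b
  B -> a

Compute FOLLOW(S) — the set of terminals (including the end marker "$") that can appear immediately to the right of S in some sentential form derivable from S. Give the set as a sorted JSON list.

FIRST iteration:
round 1:
  A via A→a: +{a}
  A via A→c b: +{c}
  B via B→a: +{a}
  S via S→a B: +{a}
  S via S→c d b: +{c}
  S via S→d A: +{d}
  FIRST(S)={a,c,d}  FIRST(A)={a,c}  FIRST(B)={a}
round 2: done
  FIRST(S)={a,c,d}  FIRST(A)={a,c}  FIRST(B)={a}

Compute FOLLOW by fixpoint:
seed FOLLOW(S) with $
round 1:
  A→B S a: FOLLOW(B) ⊇ FIRST(S) = {a,c,d}; new: +{a,c,d}
  A→B S a: FOLLOW(S) ⊇ FIRST(a) = {a}; new: +{a}
  S→a B: FOLLOW(B) ⊇ FOLLOW(S) ⊇ {$,a}; new: +{$}
  S→d A: FOLLOW(A) ⊇ FOLLOW(S) ⊇ {$,a}; new: +{$,a}
  FOLLOW(S)={$,a}  FOLLOW(A)={$,a}  FOLLOW(B)={$,a,c,d}
round 2: (no change)
  FOLLOW(S)={$,a}  FOLLOW(A)={$,a}  FOLLOW(B)={$,a,c,d}

FOLLOW(S) = ["$", "a"]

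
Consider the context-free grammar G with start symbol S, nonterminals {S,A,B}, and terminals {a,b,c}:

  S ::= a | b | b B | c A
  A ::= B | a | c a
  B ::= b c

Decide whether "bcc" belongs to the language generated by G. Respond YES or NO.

Convert to CNF:
  S -> T0 B | T1 A | a | b
  A -> T0 T1 | T1 T2 | a
  B -> T0 T1
  T0 -> b
  T1 -> c
  T2 -> a

CYK fill:
  [0..0]={S,T0}  "b"  orig:{S}
  [1..1]={T1}  "c"  orig:{}
  [2..2]={T1}  "c"  orig:{}
  [0..1]={A,B}  "bc"
  [1..2]=∅  "cc"
  [0..2]=∅  "bcc"

S ∉ T[0,2] ⇒ NO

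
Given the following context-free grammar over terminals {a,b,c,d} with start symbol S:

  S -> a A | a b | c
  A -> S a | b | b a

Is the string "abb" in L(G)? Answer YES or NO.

CNF form of G:
  S -> T0 A | T0 T1 | c
  A -> S T0 | T1 T0 | b
  T0 -> a
  T1 -> b

CYK fill:
  [0..0]={T0}  "a"  orig:{}
  [1..1]={A,T1}  "b"  orig:{A}
  [2..2]={A,T1}  "b"  orig:{A}
  [0..1]={S}  "ab"
  [1..2]=∅  "bb"
  [0..2]=∅  "abb"

S ∉ T[0,2] ⇒ NO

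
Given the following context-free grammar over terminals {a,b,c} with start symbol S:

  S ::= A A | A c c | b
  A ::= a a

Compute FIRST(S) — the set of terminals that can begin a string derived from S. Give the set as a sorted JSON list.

FIRST iteration:
round 1:
  A via A→a a: +{a}
  S via S→A A: +{a}
  S via S→b: +{b}
  FIRST(S)={a,b}  FIRST(A)={a}
round 2: (stable)
  FIRST(S)={a,b}  FIRST(A)={a}

FIRST(S) = ["a", "b"]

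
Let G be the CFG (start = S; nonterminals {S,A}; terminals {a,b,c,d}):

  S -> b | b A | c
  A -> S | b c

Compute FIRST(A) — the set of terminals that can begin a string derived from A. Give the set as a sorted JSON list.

FIRST iteration:
round 1:
  A via A→b c: +{b}
  S via S→b: +{b}
  S via S→c: +{c}
  FIRST[S]={b,c}  FIRST[A]={b}
round 2:
  A via A→S: +{c}
  FIRST[S]={b,c}  FIRST[A]={b,c}
round 3: (no change)
  FIRST[S]={b,c}  FIRST[A]={b,c}

FIRST(A) = ["b", "c"]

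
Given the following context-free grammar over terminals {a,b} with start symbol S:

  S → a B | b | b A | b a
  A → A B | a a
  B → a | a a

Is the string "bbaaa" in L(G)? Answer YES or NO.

Convert to CNF:
  S -> T0 B | T1 A | T1 T0 | b
  A -> A B | T0 T0
  B -> T0 T0 | a
  T0 -> a
  T1 -> b

CYK fill:
  cell(0,0) b: {S,T1}  orig:{S}
  cell(1,1) b: {S,T1}  orig:{S}
  cell(2,2) a: {B,T0}  orig:{B}
  cell(3,3) a: {B,T0}  orig:{B}
  cell(4,4) a: {B,T0}  orig:{B}
  cell(0,1) bb: ∅
  cell(1,2) ba: {S}
  cell(2,3) aa: {A,B,S}
  cell(3,4) aa: {A,B,S}
  cell(0,2) bba: ∅
  cell(1,3) baa: {S}
  cell(2,4) aaa: {A,S}
  cell(0,3) bbaa: ∅
  cell(1,4) baaa: {S}
  cell(0,4) bbaaa: ∅

S ∉ T[0,4] ⇒ NO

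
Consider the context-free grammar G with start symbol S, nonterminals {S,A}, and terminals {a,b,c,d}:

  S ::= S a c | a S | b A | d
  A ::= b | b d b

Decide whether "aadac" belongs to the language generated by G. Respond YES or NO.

CNF form of G:
  S -> S X5 | T0 A | T2 S | d
  A -> T0 X4 | b
  T0 -> b
  T1 -> d
  T2 -> a
  T3 -> c
  X4 -> T1 T0
  X5 -> T2 T3

CYK fill:
  [0..0]={T2}  "a"  orig:{}
  [1..1]={T2}  "a"  orig:{}
  [2..2]={S,T1}  "d"  orig:{S}
  [3..3]={T2}  "a"  orig:{}
  [4..4]={T3}  "c"  orig:{}
  [0..1]=∅  "aa"
  [1..2]={S}  "ad"
  [2..3]=∅  "da"
  [3..4]={X5}  "ac"  orig:{}
  [0..2]={S}  "aad"
  [1..3]=∅  "ada"
  [2..4]={S}  "dac"
  [0..3]=∅  "aada"
  [1..4]={S}  "adac"
  [0..4]={S}  "aadac"

S ∈ T[0,4] ⇒ YES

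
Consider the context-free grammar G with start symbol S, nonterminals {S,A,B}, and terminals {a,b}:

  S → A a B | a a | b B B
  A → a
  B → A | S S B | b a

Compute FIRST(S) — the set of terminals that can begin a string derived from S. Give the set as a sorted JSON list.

FIRST iteration:
[1]
  A via A→a: +{a}
  B via B→A: +{a}
  B via B→b a: +{b}
  S via S→A a B: +{a}
  S via S→b B B: +{b}
  S: {a,b}  A: {a}  B: {a,b}
[2] (no change)
  S: {a,b}  A: {a}  B: {a,b}

FIRST(S) = ["a", "b"]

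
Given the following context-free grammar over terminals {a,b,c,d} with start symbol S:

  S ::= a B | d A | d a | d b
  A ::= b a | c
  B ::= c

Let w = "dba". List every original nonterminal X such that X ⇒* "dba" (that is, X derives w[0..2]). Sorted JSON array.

Convert to CNF:
  S -> T1 B | T2 A | T2 T0 | T2 T1
  A -> T0 T1 | c
  B -> c
  T0 -> b
  T1 -> a
  T2 -> d

CYK table (by increasing span) (cells [i..j] with 0 ≤ i ≤ j ≤ 2 only):
  cell(0,0) d: {T2}  orig:{}
  cell(1,1) b: {T0}  orig:{}
  cell(2,2) a: {T1}  orig:{}
  cell(0,1) db: {S}
  cell(1,2) ba: {A}
  cell(0,2) dba: {S}

Original NTs in T[0,2] deriving "dba": ["S"]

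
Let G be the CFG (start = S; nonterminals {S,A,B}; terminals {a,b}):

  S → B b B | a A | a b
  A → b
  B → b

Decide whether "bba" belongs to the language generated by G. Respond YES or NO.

CNF form of G:
  S -> B X2 | T1 A | T1 T0
  A -> b
  B -> b
  T0 -> b
  T1 -> a
  X2 -> T0 B

CYK table (by increasing span):
  cell(0,0) b: {A,B,T0}  orig:{A,B}
  cell(1,1) b: {A,B,T0}  orig:{A,B}
  cell(2,2) a: {T1}  orig:{}
  cell(0,1) bb: {X2}  orig:{}
  cell(1,2) ba: ∅
  cell(0,2) bba: ∅

S ∉ T[0,2] ⇒ NO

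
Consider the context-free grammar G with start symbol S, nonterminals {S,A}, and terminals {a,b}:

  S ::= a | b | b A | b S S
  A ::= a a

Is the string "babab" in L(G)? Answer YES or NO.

Convert to CNF:
  S -> T1 A | T1 X2 | a | b
  A -> T0 T0
  T0 -> a
  T1 -> b
  X2 -> S S

CYK table (by increasing span):
  cell(0,0) b: {S,T1}  orig:{S}
  cell(1,1) a: {S,T0}  orig:{S}
  cell(2,2) b: {S,T1}  orig:{S}
  cell(3,3) a: {S,T0}  orig:{S}
  cell(4,4) b: {S,T1}  orig:{S}
  cell(0,1) ba: {X2}  orig:{}
  cell(1,2) ab: {X2}  orig:{}
  cell(2,3) ba: {X2}  orig:{}
  cell(3,4) ab: {X2}  orig:{}
  cell(0,2) bab: {S}
  cell(1,3) aba: ∅
  cell(2,4) bab: {S}
  cell(0,3) baba: {X2}  orig:{}
  cell(1,4) abab: {X2}  orig:{}
  cell(0,4) babab: {S}

S ∈ T[0,4] ⇒ YES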